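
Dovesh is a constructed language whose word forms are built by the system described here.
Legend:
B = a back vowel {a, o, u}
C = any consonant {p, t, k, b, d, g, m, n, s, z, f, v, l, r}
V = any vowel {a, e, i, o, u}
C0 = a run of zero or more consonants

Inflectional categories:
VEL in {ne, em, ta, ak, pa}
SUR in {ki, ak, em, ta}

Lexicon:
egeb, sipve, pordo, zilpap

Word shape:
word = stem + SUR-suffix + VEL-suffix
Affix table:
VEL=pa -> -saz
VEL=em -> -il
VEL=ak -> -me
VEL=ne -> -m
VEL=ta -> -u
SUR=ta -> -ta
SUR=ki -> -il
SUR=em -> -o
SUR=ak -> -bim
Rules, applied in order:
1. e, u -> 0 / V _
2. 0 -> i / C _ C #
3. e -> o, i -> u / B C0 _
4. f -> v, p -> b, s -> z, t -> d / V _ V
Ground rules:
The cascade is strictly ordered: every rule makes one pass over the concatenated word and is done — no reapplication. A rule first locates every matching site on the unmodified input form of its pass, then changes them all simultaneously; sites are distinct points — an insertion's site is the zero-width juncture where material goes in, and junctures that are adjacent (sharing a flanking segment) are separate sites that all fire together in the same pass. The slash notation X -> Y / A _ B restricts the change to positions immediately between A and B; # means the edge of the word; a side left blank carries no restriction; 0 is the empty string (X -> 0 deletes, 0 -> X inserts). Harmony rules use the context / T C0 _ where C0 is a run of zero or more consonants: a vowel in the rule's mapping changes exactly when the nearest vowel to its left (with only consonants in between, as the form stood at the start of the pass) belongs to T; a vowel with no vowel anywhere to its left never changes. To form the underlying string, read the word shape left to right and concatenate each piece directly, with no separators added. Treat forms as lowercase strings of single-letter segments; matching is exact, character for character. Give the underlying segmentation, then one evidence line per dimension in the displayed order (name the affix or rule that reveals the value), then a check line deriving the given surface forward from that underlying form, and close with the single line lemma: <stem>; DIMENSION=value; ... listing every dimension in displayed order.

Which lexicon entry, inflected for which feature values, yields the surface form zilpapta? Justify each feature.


underlying: zilpap-ta-u
VEL=ta - signalled by the affix -u
SUR=ta - signalled by the affix -ta
check: zilpaptau -> zilpapta -> zilpapta -> zilpapta -> zilpapta
lemma: zilpap; VEL=ta; SUR=ta


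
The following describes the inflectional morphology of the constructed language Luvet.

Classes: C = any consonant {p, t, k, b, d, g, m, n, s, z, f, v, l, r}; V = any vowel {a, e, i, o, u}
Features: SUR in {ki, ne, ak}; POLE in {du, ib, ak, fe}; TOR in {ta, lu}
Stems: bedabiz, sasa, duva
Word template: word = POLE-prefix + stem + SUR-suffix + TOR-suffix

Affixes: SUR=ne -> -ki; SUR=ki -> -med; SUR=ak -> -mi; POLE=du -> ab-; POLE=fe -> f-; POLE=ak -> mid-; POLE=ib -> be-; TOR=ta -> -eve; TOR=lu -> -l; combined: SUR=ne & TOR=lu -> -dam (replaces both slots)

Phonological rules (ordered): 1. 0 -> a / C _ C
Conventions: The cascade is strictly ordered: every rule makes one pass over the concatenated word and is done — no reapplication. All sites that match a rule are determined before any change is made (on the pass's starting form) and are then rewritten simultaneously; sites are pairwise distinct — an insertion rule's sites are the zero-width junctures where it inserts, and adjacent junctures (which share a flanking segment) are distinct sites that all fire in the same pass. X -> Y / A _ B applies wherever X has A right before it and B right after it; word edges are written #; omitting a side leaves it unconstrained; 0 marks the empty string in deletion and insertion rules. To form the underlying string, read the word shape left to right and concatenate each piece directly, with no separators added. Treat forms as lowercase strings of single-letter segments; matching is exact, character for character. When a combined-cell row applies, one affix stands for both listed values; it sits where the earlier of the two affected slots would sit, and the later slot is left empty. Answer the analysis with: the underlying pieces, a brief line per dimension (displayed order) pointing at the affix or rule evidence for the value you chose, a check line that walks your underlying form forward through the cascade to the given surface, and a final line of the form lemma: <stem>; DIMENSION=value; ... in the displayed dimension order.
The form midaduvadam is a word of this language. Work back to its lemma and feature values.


underlying: mid-duva-dam
SUR=ne - signalled by the combined affix row
POLE=ak - signalled by the affix mid-
TOR=lu - signalled by the combined affix row
check: midduvadam -> midaduvadam
lemma: duva; SUR=ne; POLE=ak; TOR=lu


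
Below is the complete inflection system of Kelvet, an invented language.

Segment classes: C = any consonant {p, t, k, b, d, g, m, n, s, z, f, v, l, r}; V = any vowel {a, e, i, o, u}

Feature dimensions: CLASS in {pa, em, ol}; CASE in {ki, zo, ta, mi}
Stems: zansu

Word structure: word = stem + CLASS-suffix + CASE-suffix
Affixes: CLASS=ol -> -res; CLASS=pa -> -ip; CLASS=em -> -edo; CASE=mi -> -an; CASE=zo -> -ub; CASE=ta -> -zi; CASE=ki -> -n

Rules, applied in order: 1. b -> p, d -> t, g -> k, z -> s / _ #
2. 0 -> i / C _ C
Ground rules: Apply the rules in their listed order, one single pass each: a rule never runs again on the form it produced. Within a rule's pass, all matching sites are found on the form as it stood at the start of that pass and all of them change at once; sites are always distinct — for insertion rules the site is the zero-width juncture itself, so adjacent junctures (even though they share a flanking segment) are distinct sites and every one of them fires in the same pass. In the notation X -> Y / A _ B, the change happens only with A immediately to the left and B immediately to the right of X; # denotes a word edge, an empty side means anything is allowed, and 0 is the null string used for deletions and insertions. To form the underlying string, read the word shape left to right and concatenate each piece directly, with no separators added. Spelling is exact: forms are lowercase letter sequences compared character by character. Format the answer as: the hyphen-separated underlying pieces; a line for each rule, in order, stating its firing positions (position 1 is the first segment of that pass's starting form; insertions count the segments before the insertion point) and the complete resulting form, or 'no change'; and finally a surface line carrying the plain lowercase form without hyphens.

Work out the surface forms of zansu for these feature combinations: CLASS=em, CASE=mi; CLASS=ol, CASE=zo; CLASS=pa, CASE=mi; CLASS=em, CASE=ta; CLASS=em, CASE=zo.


cell CLASS=em, CASE=mi:
underlying: zansu-edo-an
1. b -> p, d -> t, g -> k, z -> s / _ #: no change
2. 0 -> i / C _ C: inserts after position(s) 3: zanisuedoan
surface: zanisuedoan

cell CLASS=ol, CASE=zo:
underlying: zansu-res-ub
1. b -> p, d -> t, g -> k, z -> s / _ #: fires at position(s) 10: zansuresup
2. 0 -> i / C _ C: inserts after position(s) 3: zanisuresup
surface: zanisuresup

cell CLASS=pa, CASE=mi:
underlying: zansu-ip-an
1. b -> p, d -> t, g -> k, z -> s / _ #: no change
2. 0 -> i / C _ C: inserts after position(s) 3: zanisuipan
surface: zanisuipan

cell CLASS=em, CASE=ta:
underlying: zansu-edo-zi
1. b -> p, d -> t, g -> k, z -> s / _ #: no change
2. 0 -> i / C _ C: inserts after position(s) 3: zanisuedozi
surface: zanisuedozi

cell CLASS=em, CASE=zo:
underlying: zansu-edo-ub
1. b -> p, d -> t, g -> k, z -> s / _ #: fires at position(s) 10: zansuedoup
2. 0 -> i / C _ C: inserts after position(s) 3: zanisuedoup
surface: zanisuedoup


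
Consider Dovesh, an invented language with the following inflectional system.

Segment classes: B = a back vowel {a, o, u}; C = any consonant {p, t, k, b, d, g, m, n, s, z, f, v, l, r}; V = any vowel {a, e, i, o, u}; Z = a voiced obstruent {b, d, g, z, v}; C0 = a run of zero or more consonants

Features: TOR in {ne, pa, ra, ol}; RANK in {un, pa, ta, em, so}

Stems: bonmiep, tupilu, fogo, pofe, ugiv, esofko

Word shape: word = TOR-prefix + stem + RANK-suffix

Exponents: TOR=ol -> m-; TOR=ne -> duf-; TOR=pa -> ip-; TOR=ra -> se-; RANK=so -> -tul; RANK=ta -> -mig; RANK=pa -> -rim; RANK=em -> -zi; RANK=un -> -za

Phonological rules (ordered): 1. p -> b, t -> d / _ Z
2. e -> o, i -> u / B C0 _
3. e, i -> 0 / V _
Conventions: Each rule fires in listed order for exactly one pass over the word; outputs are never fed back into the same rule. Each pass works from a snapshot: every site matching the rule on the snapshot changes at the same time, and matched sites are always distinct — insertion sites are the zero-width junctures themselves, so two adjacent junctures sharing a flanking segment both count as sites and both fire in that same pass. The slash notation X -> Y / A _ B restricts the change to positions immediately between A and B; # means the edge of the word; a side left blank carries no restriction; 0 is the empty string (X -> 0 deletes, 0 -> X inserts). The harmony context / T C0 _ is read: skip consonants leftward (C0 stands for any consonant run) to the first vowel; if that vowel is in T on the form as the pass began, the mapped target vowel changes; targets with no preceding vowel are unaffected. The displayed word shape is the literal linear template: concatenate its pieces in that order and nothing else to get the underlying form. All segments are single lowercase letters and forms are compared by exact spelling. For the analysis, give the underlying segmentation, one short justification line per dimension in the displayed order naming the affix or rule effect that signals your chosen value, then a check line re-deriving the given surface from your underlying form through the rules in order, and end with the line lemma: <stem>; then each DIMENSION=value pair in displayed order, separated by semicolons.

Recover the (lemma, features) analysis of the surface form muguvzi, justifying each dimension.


underlying: m-ugiv-zi
TOR=ol - signalled by the affix m-
RANK=em - signalled by the affix -zi
check: mugivzi -> mugivzi -> muguvzi -> muguvzi
lemma: ugiv; TOR=ol; RANK=em


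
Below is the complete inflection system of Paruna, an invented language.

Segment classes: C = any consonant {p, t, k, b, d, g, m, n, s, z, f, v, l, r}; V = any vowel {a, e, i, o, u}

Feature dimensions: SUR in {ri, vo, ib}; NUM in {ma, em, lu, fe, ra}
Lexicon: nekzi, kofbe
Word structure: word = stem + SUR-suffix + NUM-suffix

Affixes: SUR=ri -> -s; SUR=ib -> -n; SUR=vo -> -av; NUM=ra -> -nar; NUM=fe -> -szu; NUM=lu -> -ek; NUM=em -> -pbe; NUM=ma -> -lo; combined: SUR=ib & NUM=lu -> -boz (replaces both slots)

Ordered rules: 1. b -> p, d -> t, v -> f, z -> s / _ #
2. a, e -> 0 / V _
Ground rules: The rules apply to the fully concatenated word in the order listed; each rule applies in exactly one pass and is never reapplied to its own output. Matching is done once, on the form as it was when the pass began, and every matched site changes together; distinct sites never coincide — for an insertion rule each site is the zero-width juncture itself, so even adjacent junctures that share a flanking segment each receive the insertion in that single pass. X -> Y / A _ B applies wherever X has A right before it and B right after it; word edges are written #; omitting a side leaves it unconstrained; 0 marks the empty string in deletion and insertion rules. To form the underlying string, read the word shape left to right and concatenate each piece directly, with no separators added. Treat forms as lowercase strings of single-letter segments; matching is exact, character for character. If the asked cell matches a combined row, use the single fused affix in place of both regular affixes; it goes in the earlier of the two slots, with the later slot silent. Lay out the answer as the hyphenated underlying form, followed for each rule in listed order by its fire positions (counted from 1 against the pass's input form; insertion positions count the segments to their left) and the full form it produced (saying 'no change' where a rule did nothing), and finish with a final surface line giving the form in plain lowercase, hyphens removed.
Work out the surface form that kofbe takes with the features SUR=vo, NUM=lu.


underlying: kofbe-av-ek
1. b -> p, d -> t, v -> f, z -> s / _ #: no change
2. a, e -> 0 / V _: fires at position(s) 6: kofbevek
surface: kofbevek


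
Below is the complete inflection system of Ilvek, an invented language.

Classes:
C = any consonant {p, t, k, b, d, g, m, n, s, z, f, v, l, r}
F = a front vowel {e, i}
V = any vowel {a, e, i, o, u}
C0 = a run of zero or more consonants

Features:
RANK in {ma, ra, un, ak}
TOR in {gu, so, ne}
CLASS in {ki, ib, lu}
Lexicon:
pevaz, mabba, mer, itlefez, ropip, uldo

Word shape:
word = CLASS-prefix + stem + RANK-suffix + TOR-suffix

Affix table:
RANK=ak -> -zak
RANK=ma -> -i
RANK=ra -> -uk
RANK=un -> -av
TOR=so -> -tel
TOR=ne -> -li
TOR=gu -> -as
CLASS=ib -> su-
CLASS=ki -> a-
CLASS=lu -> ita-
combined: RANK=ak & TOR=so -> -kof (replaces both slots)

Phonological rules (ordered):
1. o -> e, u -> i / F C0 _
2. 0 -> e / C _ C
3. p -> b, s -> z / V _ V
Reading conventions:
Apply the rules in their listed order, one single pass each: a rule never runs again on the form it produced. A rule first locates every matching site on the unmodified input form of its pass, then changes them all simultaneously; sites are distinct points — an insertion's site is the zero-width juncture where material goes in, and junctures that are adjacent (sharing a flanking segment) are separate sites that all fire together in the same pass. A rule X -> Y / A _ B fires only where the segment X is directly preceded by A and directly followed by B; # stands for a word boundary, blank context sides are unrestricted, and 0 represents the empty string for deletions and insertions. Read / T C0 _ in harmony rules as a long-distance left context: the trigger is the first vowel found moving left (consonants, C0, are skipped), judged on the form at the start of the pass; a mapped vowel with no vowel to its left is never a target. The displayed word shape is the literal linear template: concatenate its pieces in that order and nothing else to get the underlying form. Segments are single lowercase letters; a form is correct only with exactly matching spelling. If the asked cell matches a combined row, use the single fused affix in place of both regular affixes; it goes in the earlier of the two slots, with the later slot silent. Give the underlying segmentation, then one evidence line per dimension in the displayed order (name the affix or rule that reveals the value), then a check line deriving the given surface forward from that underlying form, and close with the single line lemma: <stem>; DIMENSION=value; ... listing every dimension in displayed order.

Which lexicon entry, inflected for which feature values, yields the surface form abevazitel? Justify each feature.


underlying: a-pevaz-i-tel
RANK=ma - signalled by the affix -i
TOR=so - signalled by the affix -tel
CLASS=ki - signalled by the affix a-
check: apevazitel -> apevazitel -> apevazitel -> abevazitel
lemma: pevaz; RANK=ma; TOR=so; CLASS=ki


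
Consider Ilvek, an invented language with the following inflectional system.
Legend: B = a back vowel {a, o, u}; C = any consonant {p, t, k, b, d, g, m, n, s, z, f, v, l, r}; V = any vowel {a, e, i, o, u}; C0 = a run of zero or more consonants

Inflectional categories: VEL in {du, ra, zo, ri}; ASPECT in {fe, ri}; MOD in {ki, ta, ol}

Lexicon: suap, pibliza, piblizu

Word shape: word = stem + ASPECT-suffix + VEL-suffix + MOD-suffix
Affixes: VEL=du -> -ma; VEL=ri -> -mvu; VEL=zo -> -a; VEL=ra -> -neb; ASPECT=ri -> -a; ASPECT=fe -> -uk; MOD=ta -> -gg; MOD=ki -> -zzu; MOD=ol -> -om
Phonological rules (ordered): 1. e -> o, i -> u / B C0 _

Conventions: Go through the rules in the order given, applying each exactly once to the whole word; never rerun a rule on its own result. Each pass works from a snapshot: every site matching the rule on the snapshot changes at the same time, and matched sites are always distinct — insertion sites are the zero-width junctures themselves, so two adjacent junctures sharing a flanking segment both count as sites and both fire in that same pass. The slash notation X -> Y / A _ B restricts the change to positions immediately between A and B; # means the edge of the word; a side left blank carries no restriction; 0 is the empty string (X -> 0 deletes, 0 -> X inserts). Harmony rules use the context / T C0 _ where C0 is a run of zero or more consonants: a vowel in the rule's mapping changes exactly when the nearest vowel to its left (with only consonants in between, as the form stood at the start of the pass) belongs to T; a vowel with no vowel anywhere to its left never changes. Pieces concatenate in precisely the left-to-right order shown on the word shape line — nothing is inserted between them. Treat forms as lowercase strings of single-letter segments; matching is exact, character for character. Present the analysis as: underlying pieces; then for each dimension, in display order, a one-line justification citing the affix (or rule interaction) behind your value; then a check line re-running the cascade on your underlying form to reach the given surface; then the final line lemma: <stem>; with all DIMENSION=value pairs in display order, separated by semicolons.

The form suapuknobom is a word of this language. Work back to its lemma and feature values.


underlying: suap-uk-neb-om
VEL=ra - signalled by the affix -neb
ASPECT=fe - signalled by the affix -uk
MOD=ol - signalled by the affix -om
check: suapuknebom -> suapuknobom
lemma: suap; VEL=ra; ASPECT=fe; MOD=ol


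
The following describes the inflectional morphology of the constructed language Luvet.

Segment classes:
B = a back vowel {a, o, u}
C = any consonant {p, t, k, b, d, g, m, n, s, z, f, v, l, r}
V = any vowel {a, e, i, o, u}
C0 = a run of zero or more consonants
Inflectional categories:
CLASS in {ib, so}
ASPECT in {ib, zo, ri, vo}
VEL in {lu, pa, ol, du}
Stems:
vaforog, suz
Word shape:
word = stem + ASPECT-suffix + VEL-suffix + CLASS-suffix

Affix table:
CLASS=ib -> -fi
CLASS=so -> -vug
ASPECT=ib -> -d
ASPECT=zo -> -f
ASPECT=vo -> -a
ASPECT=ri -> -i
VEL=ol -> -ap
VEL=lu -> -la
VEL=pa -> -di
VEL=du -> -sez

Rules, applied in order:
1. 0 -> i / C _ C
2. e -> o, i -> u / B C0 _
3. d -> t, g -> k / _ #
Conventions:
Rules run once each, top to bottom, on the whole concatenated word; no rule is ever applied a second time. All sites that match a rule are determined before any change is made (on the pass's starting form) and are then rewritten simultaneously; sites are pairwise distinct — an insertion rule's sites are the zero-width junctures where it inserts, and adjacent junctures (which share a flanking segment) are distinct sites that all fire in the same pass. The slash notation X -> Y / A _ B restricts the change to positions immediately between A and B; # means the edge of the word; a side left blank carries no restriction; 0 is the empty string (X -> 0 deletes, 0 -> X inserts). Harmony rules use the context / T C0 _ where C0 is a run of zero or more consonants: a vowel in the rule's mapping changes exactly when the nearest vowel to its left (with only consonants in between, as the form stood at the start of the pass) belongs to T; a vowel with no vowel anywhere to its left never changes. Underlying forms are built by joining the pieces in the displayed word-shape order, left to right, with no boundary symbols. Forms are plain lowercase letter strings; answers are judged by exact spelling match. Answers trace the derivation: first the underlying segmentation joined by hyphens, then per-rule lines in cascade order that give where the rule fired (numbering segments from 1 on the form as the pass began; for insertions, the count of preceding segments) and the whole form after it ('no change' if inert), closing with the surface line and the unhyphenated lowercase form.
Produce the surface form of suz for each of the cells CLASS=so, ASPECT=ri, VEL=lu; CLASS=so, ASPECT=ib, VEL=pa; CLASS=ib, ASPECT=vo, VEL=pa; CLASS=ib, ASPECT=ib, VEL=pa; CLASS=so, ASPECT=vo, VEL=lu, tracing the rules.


cell CLASS=so, ASPECT=ri, VEL=lu:
underlying: suz-i-la-vug
1. 0 -> i / C _ C: no change
2. e -> o, i -> u / B C0 _: fires at position(s) 4: suzulavug
3. d -> t, g -> k / _ #: fires at position(s) 9: suzulavuk
surface: suzulavuk

cell CLASS=so, ASPECT=ib, VEL=pa:
underlying: suz-d-di-vug
1. 0 -> i / C _ C: inserts after position(s) 3, 4: suzididivug
2. e -> o, i -> u / B C0 _: fires at position(s) 4: suzudidivug
3. d -> t, g -> k / _ #: fires at position(s) 11: suzudidivuk
surface: suzudidivuk

cell CLASS=ib, ASPECT=vo, VEL=pa:
underlying: suz-a-di-fi
1. 0 -> i / C _ C: no change
2. e -> o, i -> u / B C0 _: fires at position(s) 6: suzadufi
3. d -> t, g -> k / _ #: no change
surface: suzadufi

cell CLASS=ib, ASPECT=ib, VEL=pa:
underlying: suz-d-di-fi
1. 0 -> i / C _ C: inserts after position(s) 3, 4: suzididifi
2. e -> o, i -> u / B C0 _: fires at position(s) 4: suzudidifi
3. d -> t, g -> k / _ #: no change
surface: suzudidifi

cell CLASS=so, ASPECT=vo, VEL=lu:
underlying: suz-a-la-vug
1. 0 -> i / C _ C: no change
2. e -> o, i -> u / B C0 _: no change
3. d -> t, g -> k / _ #: fires at position(s) 9: suzalavuk
surface: suzalavuk


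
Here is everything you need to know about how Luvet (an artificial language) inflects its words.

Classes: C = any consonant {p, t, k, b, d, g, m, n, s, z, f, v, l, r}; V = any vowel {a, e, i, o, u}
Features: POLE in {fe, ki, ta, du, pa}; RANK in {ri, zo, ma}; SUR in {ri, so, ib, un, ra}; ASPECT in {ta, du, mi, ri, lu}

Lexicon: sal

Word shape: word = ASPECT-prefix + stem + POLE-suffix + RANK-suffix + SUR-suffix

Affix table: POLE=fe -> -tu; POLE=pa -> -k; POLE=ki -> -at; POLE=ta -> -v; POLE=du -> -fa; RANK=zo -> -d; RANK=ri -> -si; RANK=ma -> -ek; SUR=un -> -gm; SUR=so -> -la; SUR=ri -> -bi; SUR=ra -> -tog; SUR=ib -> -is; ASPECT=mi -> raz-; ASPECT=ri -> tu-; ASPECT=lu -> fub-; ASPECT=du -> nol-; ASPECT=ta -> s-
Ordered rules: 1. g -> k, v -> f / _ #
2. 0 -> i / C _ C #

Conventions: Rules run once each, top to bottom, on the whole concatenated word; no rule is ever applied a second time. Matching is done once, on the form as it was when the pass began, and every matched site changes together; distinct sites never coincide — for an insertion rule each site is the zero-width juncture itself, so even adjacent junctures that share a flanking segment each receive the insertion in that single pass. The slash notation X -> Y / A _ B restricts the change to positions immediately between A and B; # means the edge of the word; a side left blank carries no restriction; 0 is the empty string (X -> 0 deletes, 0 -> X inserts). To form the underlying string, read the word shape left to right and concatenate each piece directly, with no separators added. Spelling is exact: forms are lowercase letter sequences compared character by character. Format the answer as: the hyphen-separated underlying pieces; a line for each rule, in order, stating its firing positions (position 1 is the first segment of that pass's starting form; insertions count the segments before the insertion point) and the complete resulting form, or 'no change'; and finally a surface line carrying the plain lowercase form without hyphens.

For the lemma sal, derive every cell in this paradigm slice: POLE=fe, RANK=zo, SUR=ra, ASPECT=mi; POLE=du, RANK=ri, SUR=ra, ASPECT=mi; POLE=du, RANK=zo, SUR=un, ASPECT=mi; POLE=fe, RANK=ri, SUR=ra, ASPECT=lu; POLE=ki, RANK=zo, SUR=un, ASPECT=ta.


cell POLE=fe, RANK=zo, SUR=ra, ASPECT=mi:
underlying: raz-sal-tu-d-tog
1. g -> k, v -> f / _ #: fires at position(s) 12: razsaltudtok
2. 0 -> i / C _ C #: no change
surface: razsaltudtok

cell POLE=du, RANK=ri, SUR=ra, ASPECT=mi:
underlying: raz-sal-fa-si-tog
1. g -> k, v -> f / _ #: fires at position(s) 13: razsalfasitok
2. 0 -> i / C _ C #: no change
surface: razsalfasitok

cell POLE=du, RANK=zo, SUR=un, ASPECT=mi:
underlying: raz-sal-fa-d-gm
1. g -> k, v -> f / _ #: no change
2. 0 -> i / C _ C #: inserts after position(s) 10: razsalfadgim
surface: razsalfadgim

cell POLE=fe, RANK=ri, SUR=ra, ASPECT=lu:
underlying: fub-sal-tu-si-tog
1. g -> k, v -> f / _ #: fires at position(s) 13: fubsaltusitok
2. 0 -> i / C _ C #: no change
surface: fubsaltusitok

cell POLE=ki, RANK=zo, SUR=un, ASPECT=ta:
underlying: s-sal-at-d-gm
1. g -> k, v -> f / _ #: no change
2. 0 -> i / C _ C #: inserts after position(s) 8: ssalatdgim
surface: ssalatdgim


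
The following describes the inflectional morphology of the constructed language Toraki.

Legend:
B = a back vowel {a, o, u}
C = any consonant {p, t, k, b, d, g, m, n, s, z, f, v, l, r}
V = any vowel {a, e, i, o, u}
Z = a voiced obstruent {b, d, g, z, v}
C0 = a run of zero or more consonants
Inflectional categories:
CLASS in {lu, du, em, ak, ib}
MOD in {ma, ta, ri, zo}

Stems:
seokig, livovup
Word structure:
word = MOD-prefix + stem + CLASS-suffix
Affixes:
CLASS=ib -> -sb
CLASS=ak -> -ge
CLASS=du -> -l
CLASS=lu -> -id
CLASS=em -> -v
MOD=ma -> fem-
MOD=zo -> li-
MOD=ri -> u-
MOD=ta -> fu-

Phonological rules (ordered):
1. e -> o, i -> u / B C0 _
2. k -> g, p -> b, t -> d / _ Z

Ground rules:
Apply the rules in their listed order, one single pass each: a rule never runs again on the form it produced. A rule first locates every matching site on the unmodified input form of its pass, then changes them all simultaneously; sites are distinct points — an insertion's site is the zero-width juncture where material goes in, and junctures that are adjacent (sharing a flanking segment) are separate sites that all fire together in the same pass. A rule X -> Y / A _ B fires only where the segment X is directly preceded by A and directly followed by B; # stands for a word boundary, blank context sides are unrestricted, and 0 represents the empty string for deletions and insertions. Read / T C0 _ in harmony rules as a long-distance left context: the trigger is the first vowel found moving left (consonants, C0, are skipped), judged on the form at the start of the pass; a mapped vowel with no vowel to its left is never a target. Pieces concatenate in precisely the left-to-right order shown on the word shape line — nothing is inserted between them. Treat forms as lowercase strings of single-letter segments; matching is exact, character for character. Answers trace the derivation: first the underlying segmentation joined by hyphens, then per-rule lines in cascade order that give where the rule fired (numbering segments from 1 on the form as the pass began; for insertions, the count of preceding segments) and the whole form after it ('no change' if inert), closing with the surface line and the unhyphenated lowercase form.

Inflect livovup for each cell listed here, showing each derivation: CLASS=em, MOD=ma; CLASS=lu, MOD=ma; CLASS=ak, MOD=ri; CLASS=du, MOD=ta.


cell CLASS=em, MOD=ma:
underlying: fem-livovup-v
1. e -> o, i -> u / B C0 _: no change
2. k -> g, p -> b, t -> d / _ Z: fires at position(s) 10: femlivovubv
surface: femlivovubv

cell CLASS=lu, MOD=ma:
underlying: fem-livovup-id
1. e -> o, i -> u / B C0 _: fires at position(s) 11: femlivovupud
2. k -> g, p -> b, t -> d / _ Z: no change
surface: femlivovupud

cell CLASS=ak, MOD=ri:
underlying: u-livovup-ge
1. e -> o, i -> u / B C0 _: fires at position(s) 3, 10: uluvovupgo
2. k -> g, p -> b, t -> d / _ Z: fires at position(s) 8: uluvovubgo
surface: uluvovubgo

cell CLASS=du, MOD=ta:
underlying: fu-livovup-l
1. e -> o, i -> u / B C0 _: fires at position(s) 4: fuluvovupl
2. k -> g, p -> b, t -> d / _ Z: no change
surface: fuluvovupl


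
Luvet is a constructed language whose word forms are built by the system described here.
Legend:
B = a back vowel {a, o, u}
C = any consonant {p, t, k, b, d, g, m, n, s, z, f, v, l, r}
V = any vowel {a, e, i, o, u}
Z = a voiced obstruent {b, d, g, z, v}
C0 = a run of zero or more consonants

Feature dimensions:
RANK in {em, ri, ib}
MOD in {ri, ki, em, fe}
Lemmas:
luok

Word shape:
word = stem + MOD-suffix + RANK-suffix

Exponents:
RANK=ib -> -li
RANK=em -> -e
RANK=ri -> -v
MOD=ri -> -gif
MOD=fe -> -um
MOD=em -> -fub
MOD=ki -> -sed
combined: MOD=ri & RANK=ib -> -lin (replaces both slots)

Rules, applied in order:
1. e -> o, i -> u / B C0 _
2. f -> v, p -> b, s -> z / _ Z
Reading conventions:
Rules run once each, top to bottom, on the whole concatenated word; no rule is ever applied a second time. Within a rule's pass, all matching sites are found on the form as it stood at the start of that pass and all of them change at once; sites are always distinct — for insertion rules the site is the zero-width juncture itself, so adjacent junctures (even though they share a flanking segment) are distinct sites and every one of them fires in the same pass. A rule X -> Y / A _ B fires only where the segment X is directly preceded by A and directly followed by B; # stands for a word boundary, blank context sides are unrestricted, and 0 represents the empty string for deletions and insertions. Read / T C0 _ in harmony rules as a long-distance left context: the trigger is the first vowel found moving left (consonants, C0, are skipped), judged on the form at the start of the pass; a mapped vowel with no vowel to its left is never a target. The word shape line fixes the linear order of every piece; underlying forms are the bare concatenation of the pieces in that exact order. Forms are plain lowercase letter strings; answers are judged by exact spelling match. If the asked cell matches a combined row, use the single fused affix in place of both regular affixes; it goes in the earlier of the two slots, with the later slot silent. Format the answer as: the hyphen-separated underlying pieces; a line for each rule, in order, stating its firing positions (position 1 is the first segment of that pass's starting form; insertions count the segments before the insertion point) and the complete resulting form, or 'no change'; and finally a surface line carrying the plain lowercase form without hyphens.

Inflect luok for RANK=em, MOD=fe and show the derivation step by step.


underlying: luok-um-e
1. e -> o, i -> u / B C0 _: fires at position(s) 7: luokumo
2. f -> v, p -> b, s -> z / _ Z: no change
surface: luokumo


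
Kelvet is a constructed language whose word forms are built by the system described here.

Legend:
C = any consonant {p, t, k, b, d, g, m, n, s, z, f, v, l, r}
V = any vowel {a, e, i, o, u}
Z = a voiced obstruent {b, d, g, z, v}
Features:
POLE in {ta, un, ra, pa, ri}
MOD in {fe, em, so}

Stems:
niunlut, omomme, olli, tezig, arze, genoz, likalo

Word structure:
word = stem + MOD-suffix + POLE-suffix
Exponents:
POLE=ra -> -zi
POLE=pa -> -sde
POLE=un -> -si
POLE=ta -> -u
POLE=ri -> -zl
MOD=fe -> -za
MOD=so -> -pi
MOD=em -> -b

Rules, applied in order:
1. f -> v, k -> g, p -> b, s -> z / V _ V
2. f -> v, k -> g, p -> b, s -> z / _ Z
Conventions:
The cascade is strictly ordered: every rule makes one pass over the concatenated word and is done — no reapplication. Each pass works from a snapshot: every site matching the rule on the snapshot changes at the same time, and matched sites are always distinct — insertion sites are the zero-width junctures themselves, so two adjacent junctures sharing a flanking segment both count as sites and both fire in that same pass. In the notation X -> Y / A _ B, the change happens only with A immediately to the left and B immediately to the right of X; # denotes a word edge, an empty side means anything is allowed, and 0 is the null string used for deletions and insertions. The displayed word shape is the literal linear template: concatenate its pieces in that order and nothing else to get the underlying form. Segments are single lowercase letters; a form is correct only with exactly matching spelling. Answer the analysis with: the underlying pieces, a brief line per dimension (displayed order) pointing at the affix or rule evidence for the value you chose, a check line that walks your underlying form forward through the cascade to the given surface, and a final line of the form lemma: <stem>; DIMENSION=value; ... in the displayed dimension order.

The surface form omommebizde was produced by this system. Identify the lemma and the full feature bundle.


underlying: omomme-pi-sde
POLE=pa - signalled by the affix -sde
MOD=so - signalled by the affix -pi
check: omommepisde -> omommebisde -> omommebizde
lemma: omomme; POLE=pa; MOD=so


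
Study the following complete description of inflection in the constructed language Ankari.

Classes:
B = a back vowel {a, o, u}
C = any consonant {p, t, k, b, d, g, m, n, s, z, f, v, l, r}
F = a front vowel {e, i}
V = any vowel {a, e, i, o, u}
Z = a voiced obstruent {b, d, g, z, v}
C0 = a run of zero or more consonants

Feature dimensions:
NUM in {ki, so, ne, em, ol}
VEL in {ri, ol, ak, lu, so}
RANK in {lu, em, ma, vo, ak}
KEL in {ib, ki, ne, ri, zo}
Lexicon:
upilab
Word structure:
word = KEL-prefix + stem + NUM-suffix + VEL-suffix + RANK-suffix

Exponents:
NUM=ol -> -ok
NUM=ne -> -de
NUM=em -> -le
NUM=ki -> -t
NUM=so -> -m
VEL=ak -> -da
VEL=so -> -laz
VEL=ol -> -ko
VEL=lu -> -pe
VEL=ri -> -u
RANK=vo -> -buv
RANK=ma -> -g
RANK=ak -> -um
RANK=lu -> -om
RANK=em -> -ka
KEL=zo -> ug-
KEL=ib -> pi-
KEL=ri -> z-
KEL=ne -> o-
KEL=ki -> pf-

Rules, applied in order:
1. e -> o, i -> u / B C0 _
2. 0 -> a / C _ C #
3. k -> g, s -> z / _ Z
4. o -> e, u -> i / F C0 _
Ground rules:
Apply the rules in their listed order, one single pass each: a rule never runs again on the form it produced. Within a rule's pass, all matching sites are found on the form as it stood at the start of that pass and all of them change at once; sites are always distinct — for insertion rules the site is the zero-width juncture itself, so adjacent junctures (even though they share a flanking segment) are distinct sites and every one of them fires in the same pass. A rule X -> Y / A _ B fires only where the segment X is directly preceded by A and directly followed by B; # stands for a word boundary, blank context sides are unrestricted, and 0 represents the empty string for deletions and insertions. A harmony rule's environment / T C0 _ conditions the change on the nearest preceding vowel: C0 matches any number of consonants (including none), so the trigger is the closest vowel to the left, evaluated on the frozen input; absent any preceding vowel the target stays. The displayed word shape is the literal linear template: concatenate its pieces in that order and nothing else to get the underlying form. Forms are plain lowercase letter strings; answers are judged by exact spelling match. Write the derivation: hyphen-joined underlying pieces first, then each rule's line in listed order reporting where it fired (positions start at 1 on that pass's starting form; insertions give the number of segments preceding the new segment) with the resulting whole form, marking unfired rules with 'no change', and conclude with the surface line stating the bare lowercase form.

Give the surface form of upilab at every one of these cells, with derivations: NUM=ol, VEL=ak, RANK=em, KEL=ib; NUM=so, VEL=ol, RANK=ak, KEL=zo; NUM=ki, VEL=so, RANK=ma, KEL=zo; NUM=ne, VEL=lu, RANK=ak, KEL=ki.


cell NUM=ol, VEL=ak, RANK=em, KEL=ib:
underlying: pi-upilab-ok-da-ka
1. e -> o, i -> u / B C0 _: fires at position(s) 5: piupulabokdaka
2. 0 -> a / C _ C #: no change
3. k -> g, s -> z / _ Z: fires at position(s) 10: piupulabogdaka
4. o -> e, u -> i / F C0 _: fires at position(s) 3: piipulabogdaka
surface: piipulabogdaka

cell NUM=so, VEL=ol, RANK=ak, KEL=zo:
underlying: ug-upilab-m-ko-um
1. e -> o, i -> u / B C0 _: fires at position(s) 5: ugupulabmkoum
2. 0 -> a / C _ C #: no change
3. k -> g, s -> z / _ Z: no change
4. o -> e, u -> i / F C0 _: no change
surface: ugupulabmkoum

cell NUM=ki, VEL=so, RANK=ma, KEL=zo:
underlying: ug-upilab-t-laz-g
1. e -> o, i -> u / B C0 _: fires at position(s) 5: ugupulabtlazg
2. 0 -> a / C _ C #: inserts after position(s) 12: ugupulabtlazag
3. k -> g, s -> z / _ Z: no change
4. o -> e, u -> i / F C0 _: no change
surface: ugupulabtlazag

cell NUM=ne, VEL=lu, RANK=ak, KEL=ki:
underlying: pf-upilab-de-pe-um
1. e -> o, i -> u / B C0 _: fires at position(s) 5, 10: pfupulabdopeum
2. 0 -> a / C _ C #: no change
3. k -> g, s -> z / _ Z: no change
4. o -> e, u -> i / F C0 _: fires at position(s) 13: pfupulabdopeim
surface: pfupulabdopeim


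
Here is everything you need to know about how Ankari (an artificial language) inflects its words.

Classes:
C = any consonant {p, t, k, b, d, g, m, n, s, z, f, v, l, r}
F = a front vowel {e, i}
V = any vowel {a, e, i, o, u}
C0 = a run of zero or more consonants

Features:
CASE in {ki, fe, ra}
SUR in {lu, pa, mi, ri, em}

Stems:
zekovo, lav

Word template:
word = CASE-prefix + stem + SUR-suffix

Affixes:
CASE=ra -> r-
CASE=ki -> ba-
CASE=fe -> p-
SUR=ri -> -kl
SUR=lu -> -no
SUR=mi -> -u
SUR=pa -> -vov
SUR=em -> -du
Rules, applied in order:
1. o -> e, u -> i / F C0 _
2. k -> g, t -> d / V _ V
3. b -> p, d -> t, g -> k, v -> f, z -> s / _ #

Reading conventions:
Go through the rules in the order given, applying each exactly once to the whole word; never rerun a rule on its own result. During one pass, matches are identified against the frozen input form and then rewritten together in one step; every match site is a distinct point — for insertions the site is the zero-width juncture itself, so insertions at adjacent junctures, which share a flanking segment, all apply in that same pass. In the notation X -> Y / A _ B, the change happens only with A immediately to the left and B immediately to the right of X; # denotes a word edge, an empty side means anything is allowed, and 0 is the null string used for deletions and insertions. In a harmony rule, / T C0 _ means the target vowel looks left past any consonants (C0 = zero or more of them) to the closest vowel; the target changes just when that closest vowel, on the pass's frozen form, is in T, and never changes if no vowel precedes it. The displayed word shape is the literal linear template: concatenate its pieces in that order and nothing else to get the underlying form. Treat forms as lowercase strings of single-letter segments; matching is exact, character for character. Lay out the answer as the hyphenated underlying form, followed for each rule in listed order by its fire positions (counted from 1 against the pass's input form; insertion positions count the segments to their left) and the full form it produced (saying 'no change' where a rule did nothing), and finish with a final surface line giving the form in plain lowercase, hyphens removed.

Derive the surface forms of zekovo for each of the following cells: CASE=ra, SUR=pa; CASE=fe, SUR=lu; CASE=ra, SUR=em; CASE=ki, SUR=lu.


cell CASE=ra, SUR=pa:
underlying: r-zekovo-vov
1. o -> e, u -> i / F C0 _: fires at position(s) 5: rzekevovov
2. k -> g, t -> d / V _ V: fires at position(s) 4: rzegevovov
3. b -> p, d -> t, g -> k, v -> f, z -> s / _ #: fires at position(s) 10: rzegevovof
surface: rzegevovof

cell CASE=fe, SUR=lu:
underlying: p-zekovo-no
1. o -> e, u -> i / F C0 _: fires at position(s) 5: pzekevono
2. k -> g, t -> d / V _ V: fires at position(s) 4: pzegevono
3. b -> p, d -> t, g -> k, v -> f, z -> s / _ #: no change
surface: pzegevono

cell CASE=ra, SUR=em:
underlying: r-zekovo-du
1. o -> e, u -> i / F C0 _: fires at position(s) 5: rzekevodu
2. k -> g, t -> d / V _ V: fires at position(s) 4: rzegevodu
3. b -> p, d -> t, g -> k, v -> f, z -> s / _ #: no change
surface: rzegevodu

cell CASE=ki, SUR=lu:
underlying: ba-zekovo-no
1. o -> e, u -> i / F C0 _: fires at position(s) 6: bazekevono
2. k -> g, t -> d / V _ V: fires at position(s) 5: bazegevono
3. b -> p, d -> t, g -> k, v -> f, z -> s / _ #: no change
surface: bazegevono


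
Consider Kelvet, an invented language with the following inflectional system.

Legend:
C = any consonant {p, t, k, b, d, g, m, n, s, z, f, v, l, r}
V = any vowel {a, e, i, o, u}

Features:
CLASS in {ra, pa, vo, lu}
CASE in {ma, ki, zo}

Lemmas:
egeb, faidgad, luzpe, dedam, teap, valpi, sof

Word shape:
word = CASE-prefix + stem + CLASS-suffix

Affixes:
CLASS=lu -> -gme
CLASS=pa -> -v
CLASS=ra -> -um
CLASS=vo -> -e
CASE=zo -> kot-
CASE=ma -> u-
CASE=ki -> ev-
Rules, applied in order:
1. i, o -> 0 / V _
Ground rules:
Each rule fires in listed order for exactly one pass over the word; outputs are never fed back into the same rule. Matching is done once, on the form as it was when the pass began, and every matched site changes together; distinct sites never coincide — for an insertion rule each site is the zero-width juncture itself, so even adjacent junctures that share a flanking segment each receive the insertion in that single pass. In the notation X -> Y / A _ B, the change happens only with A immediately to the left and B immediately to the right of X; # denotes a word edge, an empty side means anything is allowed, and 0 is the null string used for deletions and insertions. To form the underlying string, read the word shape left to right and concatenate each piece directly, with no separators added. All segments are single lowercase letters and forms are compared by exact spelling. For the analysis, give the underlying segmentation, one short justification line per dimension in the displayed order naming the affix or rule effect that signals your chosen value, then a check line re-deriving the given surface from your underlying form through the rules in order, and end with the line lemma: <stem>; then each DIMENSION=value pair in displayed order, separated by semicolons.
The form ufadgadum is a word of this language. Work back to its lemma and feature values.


underlying: u-faidgad-um
CLASS=ra - signalled by the affix -um
CASE=ma - signalled by the affix u-
check: ufaidgadum -> ufadgadum
lemma: faidgad; CLASS=ra; CASE=ma
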